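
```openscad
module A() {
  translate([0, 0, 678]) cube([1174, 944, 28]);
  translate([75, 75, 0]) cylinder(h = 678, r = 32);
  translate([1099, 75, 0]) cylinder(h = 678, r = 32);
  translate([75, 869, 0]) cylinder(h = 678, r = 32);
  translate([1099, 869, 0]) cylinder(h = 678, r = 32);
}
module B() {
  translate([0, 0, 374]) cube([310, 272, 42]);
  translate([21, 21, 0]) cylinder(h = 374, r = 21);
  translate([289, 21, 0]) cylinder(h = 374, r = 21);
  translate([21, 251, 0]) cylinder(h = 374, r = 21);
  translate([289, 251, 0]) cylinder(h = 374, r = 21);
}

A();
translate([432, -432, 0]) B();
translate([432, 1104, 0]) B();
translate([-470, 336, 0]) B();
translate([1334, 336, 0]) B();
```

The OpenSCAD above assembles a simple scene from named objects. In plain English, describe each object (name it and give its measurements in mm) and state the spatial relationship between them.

A is a table with a 1174×944 mm rectangular top, 28 mm thick, top surface at z = 706 mm, supported by four round legs of 64 mm diameter, each leg's bounding box inset 43 mm from the nearest pair of top edges, running from the floor.

B is a simple wooden stool: a rectangular seat 310 mm (x) by 272 mm (y), 42 mm thick, top face at z = 416 mm, on four round legs, each 42 mm in diameter. The legs rest on z = 0, each leg's axis is inset half a diameter from the nearest pair of seat edges (so the leg's bounding box is flush with the corner).

Four stools sit around the table at the −y, +y, −x, +x sides.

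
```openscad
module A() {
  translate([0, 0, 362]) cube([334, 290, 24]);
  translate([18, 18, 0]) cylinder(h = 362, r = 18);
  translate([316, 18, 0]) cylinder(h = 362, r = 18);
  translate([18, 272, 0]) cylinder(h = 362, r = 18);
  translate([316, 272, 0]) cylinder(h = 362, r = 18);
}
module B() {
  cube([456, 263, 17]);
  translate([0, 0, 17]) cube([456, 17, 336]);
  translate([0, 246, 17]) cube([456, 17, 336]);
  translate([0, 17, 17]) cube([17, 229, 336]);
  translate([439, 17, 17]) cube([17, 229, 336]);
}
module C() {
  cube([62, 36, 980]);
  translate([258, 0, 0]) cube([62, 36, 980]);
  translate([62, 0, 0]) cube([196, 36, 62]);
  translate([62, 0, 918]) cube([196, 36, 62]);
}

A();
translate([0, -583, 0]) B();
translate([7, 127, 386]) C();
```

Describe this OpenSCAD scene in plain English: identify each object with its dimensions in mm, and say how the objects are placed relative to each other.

A is a simple wooden stool: a rectangular seat 334 mm (x) by 290 mm (y), 24 mm thick, top face at z = 386 mm, on four round legs, each 36 mm in diameter. The legs rest on z = 0, each leg's axis is inset half a diameter from the nearest pair of seat edges (so the leg's bounding box is flush with the corner).

B is an open-topped rectangular box: outside dimensions 456×263×353 mm, with a uniform wall and base thickness of 17 mm. The base is a full 456×263 slab on the floor; four walls sit on top of the base. The front and back walls (the −y and +y sides) span the full width; the two side walls fit between them.

C is a picture frame with a 196×856 mm rectangular opening (x by z) and a uniform 62 mm border on every side. Frame depth is 36 mm along y. It is built from two vertical stiles running the full outside height and two horizontal rails spanning the gap between the stiles.

The open box is on the floor beside the stool on its −y side. The picture frame is on top of the stool, centred.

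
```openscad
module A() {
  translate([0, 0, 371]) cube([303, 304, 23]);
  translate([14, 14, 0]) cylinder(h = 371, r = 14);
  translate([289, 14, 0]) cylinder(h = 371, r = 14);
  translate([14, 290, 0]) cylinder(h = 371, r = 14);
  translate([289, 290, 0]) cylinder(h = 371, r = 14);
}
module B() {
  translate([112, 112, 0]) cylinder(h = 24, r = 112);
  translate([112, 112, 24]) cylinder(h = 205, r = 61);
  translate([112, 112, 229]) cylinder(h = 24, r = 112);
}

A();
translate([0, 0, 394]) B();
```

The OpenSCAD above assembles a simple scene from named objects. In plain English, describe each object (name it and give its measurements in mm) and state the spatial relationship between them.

A is a simple wooden stool: a rectangular seat 303 mm (x) by 304 mm (y), 23 mm thick, top face at z = 394 mm, on four round legs, each 28 mm in diameter. The legs rest on z = 0, each leg's axis is inset half a diameter from the nearest pair of seat edges (so the leg's bounding box is flush with the corner).

B is a spool: two coaxial disc flanges of radius 112 mm and thickness 24 mm, joined by a core cylinder of radius 61 mm and height 205 mm. The lower flange rests on z = 0 and the three cylinders share a vertical axis.

The spool is on top of the stool.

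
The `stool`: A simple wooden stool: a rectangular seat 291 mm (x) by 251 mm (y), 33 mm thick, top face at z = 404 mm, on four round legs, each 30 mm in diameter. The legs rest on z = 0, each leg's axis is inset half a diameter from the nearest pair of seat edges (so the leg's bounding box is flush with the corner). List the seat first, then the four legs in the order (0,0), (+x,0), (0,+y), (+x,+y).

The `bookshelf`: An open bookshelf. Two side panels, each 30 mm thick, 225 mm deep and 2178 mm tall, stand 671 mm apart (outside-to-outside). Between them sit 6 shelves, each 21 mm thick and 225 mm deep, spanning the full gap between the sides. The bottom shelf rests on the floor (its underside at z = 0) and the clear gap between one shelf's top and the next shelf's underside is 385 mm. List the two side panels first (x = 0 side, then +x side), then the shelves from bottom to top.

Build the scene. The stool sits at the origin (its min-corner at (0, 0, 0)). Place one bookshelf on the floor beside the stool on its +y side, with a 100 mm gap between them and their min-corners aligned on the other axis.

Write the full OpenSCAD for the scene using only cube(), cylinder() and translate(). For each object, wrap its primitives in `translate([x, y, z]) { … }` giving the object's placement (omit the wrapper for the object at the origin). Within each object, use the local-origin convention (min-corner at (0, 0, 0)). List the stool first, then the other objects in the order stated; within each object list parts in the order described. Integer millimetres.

translate([0, 0, 371]) cube([291, 251, 33]);
translate([15, 15, 0]) cylinder(h = 371, r = 15);
translate([276, 15, 0]) cylinder(h = 371, r = 15);
translate([15, 236, 0]) cylinder(h = 371, r = 15);
translate([276, 236, 0]) cylinder(h = 371, r = 15);
translate([0, 351, 0]) {
  cube([30, 225, 2178]);
  translate([641, 0, 0]) cube([30, 225, 2178]);
  translate([30, 0, 0]) cube([611, 225, 21]);
  translate([30, 0, 406]) cube([611, 225, 21]);
  translate([30, 0, 812]) cube([611, 225, 21]);
  translate([30, 0, 1218]) cube([611, 225, 21]);
  translate([30, 0, 1624]) cube([611, 225, 21]);
  translate([30, 0, 2030]) cube([611, 225, 21]);
}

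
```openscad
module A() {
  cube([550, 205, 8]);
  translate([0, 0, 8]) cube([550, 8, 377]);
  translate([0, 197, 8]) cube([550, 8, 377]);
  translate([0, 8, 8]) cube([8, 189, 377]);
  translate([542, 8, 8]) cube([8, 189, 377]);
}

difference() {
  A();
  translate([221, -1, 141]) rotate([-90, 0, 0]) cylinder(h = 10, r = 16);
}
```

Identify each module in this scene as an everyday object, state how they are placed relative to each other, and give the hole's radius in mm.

The subtracted cylinder has r = 16 mm.

A is an open box. The open box has a circular hole through its front wall. The hole's radius is 16 mm.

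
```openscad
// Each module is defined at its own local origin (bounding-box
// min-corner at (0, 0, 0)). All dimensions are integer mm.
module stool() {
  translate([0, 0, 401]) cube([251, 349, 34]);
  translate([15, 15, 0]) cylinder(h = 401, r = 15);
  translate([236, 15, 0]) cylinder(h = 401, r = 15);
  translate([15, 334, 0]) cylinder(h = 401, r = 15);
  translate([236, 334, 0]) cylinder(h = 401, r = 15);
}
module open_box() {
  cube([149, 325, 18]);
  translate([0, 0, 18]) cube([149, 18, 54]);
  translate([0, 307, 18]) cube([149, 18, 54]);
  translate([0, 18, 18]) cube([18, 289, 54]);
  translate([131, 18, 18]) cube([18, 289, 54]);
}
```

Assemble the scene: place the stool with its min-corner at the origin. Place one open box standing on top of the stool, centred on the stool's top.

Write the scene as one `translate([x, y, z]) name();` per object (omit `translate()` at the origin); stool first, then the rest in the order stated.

stool();
translate([51, 12, 435]) open_box();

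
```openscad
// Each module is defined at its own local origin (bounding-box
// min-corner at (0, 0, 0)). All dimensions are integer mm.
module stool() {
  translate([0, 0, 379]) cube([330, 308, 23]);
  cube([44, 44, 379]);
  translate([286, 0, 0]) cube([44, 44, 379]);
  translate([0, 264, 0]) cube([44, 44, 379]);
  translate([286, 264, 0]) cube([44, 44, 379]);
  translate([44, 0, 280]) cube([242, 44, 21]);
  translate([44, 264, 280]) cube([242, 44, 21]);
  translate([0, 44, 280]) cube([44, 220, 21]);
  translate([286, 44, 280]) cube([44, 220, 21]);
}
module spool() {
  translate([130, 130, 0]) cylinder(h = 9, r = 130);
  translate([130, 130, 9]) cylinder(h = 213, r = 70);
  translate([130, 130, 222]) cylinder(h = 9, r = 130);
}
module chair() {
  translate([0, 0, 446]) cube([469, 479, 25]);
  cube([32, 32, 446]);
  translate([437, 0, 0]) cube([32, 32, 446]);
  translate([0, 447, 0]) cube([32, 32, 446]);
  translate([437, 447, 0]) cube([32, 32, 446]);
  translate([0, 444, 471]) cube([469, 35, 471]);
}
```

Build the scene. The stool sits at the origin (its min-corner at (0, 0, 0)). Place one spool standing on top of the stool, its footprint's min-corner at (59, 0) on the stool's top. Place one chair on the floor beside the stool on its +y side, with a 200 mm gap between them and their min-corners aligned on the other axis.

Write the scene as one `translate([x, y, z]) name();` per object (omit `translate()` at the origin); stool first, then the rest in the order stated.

stool();
translate([59, 0, 402]) spool();
translate([0, 508, 0]) chair();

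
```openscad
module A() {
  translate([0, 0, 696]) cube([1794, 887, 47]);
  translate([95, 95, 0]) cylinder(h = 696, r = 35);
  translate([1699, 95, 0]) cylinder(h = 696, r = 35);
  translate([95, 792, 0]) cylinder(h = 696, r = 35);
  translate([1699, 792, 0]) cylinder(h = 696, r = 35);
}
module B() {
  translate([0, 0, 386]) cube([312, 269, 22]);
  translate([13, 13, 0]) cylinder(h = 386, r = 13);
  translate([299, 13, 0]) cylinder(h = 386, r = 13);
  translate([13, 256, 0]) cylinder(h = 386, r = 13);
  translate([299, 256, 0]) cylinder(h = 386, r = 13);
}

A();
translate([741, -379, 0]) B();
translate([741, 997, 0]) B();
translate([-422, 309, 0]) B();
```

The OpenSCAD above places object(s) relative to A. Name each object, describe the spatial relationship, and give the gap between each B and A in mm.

Each stool's nearest face is 110 mm from the table's bounding box.

A is a table. B is a stool. Three stools sit around the table at the −y, +y, −x sides. The gap between each stool and the table is 110 mm.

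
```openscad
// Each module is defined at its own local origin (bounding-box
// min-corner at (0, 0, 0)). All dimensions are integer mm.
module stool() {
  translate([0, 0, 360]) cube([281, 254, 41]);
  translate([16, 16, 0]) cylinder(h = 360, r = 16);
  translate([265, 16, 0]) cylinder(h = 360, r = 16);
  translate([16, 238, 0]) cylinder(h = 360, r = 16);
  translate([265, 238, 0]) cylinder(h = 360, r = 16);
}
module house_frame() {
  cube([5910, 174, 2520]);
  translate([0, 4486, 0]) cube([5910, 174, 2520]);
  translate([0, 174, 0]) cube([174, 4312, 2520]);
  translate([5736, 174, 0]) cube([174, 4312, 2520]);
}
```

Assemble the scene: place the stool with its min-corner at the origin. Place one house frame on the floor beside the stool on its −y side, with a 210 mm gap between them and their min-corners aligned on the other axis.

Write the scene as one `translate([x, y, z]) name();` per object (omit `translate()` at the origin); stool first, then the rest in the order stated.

stool();
translate([0, -4870, 0]) house_frame();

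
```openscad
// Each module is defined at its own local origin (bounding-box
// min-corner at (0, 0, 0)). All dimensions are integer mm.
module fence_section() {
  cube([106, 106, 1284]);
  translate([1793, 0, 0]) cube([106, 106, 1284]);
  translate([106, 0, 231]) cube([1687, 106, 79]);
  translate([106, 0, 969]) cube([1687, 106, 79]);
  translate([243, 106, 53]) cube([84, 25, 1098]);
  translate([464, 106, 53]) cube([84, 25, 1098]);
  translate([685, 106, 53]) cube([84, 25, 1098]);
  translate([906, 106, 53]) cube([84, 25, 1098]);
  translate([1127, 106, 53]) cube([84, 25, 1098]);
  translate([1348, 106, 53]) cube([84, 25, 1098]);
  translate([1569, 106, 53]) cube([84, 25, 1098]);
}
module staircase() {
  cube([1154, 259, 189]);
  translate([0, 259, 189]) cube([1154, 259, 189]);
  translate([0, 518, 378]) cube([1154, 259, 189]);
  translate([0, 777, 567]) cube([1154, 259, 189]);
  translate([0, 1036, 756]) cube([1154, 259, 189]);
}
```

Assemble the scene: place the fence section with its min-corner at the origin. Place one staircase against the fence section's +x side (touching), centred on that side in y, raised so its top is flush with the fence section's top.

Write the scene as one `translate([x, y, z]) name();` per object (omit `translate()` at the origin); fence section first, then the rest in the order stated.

fence_section();
translate([1899, -582, 339]) staircase();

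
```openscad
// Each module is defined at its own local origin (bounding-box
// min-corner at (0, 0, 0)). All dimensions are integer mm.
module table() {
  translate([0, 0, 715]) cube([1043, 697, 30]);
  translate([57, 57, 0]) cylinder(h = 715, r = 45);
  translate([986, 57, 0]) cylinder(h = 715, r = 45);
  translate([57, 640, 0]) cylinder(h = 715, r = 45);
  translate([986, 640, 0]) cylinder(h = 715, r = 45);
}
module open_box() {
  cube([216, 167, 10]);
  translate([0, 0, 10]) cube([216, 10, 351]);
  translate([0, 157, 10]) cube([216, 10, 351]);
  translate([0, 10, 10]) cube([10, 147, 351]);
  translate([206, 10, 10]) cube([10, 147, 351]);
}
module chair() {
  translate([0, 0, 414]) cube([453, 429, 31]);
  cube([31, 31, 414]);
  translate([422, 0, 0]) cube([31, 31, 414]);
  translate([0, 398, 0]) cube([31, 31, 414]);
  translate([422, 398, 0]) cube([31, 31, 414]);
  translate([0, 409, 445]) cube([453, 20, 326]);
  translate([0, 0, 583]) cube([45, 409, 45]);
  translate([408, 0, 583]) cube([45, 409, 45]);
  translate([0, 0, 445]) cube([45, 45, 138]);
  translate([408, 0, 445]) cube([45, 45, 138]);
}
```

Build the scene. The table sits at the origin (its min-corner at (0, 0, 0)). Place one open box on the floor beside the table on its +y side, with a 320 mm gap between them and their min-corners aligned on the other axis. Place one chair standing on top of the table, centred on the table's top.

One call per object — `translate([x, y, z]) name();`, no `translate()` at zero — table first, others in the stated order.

table();
translate([0, 1017, 0]) open_box();
translate([295, 134, 745]) chair();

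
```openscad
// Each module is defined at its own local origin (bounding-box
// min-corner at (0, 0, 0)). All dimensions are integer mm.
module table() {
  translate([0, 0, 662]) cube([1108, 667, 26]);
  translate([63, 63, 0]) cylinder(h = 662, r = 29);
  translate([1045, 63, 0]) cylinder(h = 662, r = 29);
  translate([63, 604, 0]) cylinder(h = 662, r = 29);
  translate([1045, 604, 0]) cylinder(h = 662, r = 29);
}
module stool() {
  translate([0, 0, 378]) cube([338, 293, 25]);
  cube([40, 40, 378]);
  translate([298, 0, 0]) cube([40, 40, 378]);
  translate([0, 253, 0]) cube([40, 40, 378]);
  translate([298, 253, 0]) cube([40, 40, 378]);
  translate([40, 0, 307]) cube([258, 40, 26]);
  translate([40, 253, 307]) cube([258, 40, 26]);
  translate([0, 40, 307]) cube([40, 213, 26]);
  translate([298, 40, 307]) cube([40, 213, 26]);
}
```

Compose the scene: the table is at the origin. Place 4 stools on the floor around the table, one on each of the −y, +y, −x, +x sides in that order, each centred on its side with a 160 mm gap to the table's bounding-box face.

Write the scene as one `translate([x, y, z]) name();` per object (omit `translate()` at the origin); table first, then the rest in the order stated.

table();
translate([385, -453, 0]) stool();
translate([385, 827, 0]) stool();
translate([-498, 187, 0]) stool();
translate([1268, 187, 0]) stool();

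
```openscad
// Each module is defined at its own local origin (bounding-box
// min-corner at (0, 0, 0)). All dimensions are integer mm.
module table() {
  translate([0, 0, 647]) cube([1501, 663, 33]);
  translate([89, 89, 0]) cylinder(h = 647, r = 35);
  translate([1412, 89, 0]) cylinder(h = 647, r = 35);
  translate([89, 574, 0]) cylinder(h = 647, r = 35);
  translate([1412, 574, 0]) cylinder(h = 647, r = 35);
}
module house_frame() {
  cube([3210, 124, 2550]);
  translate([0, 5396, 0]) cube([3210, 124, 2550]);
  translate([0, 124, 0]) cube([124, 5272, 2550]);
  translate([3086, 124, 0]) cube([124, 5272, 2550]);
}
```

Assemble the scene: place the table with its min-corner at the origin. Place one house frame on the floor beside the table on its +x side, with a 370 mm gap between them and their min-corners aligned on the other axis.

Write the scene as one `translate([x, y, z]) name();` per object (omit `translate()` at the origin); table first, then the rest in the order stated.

table();
translate([1871, 0, 0]) house_frame();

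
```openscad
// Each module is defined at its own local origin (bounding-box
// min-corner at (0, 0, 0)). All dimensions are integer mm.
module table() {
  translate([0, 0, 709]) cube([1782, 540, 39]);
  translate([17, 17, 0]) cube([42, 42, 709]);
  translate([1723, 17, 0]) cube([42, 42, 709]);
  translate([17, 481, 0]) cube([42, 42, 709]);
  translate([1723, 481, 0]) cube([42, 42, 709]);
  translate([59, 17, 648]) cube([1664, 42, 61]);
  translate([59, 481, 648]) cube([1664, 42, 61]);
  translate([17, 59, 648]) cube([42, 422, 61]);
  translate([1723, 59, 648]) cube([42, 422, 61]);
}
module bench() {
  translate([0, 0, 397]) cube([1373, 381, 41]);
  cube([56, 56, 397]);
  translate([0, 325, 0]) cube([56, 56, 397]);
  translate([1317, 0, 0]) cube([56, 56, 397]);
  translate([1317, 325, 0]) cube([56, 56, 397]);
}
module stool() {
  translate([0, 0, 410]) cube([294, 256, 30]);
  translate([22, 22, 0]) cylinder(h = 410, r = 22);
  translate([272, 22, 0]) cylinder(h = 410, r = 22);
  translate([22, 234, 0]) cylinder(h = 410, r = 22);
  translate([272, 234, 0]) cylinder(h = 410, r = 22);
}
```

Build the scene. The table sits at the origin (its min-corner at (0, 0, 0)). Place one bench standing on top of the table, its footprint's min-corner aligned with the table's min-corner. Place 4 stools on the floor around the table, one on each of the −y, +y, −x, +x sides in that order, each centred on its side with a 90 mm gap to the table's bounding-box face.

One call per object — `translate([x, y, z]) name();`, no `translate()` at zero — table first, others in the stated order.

table();
translate([0, 0, 748]) bench();
translate([744, -346, 0]) stool();
translate([744, 630, 0]) stool();
translate([-384, 142, 0]) stool();
translate([1872, 142, 0]) stool();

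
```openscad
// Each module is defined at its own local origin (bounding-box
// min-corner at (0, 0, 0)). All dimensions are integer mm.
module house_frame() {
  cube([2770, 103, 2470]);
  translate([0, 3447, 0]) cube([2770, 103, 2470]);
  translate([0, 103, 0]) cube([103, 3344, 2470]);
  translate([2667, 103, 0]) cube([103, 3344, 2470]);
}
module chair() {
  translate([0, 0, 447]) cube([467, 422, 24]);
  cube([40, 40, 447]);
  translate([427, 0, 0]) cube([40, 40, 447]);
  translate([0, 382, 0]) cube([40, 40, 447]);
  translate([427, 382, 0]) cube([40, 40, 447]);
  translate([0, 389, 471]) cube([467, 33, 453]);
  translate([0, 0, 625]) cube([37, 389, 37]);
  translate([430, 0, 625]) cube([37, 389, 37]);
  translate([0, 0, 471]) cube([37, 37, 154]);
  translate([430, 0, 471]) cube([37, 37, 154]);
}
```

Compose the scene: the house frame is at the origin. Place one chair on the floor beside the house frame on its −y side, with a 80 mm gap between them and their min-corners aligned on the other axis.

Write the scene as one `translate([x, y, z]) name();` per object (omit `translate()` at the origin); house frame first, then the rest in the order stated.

house_frame();
translate([0, -502, 0]) chair();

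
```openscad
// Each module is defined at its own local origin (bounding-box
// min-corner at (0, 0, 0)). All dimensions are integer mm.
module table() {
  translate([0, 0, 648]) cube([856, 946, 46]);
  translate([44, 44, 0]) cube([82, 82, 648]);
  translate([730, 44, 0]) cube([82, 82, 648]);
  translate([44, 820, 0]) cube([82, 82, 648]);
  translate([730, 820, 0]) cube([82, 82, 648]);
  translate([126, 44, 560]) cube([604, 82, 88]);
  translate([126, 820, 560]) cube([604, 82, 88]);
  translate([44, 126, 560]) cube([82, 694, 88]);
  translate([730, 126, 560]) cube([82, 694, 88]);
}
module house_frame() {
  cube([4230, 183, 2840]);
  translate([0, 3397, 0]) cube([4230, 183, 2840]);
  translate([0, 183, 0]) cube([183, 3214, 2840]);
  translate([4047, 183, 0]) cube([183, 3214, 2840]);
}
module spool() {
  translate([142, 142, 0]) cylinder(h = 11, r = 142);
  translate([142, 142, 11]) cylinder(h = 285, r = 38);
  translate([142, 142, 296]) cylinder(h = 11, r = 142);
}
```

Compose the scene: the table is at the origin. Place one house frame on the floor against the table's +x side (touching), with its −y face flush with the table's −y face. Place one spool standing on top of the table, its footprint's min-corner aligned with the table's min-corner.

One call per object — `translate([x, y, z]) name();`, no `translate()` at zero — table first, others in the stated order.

table();
translate([856, 0, 0]) house_frame();
translate([0, 0, 694]) spool();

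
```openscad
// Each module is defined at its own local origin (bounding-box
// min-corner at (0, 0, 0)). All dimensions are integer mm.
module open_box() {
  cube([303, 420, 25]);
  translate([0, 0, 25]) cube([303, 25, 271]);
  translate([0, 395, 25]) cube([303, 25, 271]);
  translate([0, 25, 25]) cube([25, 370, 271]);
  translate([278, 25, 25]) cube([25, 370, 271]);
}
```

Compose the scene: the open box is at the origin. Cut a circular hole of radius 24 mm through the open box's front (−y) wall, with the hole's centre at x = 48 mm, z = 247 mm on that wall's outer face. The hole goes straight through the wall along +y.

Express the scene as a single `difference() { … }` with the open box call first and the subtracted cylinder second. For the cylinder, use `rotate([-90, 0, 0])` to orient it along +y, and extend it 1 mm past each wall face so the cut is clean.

difference() {
  open_box();
  translate([48, -1, 247]) rotate([-90, 0, 0]) cylinder(h = 27, r = 24);
}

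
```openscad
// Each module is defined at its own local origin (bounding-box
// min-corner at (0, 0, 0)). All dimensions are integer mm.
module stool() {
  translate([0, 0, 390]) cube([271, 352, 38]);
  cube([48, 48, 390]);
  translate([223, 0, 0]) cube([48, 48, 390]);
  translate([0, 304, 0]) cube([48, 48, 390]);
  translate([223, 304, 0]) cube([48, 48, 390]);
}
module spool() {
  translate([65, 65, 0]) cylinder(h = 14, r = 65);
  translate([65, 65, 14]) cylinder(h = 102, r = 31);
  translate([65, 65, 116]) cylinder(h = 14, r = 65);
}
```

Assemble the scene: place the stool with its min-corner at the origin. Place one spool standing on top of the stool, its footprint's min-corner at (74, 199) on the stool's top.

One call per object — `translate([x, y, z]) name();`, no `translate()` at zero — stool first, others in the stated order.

stool();
translate([74, 199, 428]) spool();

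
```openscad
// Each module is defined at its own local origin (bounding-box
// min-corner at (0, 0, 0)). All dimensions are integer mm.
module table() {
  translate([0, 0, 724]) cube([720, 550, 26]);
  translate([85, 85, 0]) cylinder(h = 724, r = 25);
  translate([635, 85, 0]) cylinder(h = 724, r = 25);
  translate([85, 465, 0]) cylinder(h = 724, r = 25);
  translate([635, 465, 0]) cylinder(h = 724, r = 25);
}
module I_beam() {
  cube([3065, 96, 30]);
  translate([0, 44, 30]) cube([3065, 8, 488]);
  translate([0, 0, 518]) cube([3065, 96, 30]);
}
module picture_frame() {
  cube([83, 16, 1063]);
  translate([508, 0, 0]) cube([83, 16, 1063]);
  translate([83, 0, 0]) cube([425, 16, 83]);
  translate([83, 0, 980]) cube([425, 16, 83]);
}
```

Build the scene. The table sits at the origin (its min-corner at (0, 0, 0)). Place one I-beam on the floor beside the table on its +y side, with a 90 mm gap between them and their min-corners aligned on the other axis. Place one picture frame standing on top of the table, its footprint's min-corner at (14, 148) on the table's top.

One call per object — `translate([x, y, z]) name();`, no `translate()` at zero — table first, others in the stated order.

table();
translate([0, 640, 0]) I_beam();
translate([14, 148, 750]) picture_frame();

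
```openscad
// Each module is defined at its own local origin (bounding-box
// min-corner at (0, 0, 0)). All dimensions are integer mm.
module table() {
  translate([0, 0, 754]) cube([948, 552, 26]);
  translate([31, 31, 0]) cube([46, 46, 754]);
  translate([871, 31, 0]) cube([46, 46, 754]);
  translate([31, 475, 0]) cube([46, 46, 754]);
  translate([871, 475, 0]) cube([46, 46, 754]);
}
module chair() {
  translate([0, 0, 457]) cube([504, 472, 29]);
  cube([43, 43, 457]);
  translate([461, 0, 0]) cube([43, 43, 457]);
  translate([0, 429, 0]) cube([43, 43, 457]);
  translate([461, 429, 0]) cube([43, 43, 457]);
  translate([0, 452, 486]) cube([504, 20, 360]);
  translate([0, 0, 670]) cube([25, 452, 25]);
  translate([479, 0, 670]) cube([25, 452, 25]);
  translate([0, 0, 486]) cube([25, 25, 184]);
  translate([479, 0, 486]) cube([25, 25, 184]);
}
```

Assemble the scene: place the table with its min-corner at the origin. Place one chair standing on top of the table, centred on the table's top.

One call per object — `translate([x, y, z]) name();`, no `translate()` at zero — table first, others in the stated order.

table();
translate([222, 40, 780]) chair();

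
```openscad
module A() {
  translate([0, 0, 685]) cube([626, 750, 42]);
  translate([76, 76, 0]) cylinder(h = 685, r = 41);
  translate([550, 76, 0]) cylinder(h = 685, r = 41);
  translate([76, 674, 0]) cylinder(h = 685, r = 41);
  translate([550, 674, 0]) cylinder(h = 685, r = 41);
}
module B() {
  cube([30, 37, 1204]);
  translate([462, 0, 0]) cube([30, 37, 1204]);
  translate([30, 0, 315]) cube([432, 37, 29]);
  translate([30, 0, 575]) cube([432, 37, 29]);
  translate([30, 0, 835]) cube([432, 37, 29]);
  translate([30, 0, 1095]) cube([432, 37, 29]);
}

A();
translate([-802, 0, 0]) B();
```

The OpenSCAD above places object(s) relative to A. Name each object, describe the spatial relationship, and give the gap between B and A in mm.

A is a table. B is a ladder. The ladder is on the floor beside the table on its −x side. The gap between the ladder and the table is 310 mm.

The ladder's nearest face is 310 mm from the table's −x face.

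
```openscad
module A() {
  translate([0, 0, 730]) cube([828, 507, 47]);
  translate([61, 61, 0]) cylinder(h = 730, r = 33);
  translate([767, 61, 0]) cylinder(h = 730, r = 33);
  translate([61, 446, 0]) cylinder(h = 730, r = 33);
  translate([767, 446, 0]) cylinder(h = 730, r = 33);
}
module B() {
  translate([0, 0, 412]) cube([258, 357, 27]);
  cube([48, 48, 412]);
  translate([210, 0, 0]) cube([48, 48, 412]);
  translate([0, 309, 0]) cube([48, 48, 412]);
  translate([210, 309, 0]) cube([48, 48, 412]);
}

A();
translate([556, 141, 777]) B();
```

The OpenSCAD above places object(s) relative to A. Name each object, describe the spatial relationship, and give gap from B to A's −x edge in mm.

A is a table. B is a stool. The stool is on top of the table. The gap from the stool to the table's −x edge is 556 mm.

The stool's min-x is at 556; the table's min-x is 0; gap = 556 mm.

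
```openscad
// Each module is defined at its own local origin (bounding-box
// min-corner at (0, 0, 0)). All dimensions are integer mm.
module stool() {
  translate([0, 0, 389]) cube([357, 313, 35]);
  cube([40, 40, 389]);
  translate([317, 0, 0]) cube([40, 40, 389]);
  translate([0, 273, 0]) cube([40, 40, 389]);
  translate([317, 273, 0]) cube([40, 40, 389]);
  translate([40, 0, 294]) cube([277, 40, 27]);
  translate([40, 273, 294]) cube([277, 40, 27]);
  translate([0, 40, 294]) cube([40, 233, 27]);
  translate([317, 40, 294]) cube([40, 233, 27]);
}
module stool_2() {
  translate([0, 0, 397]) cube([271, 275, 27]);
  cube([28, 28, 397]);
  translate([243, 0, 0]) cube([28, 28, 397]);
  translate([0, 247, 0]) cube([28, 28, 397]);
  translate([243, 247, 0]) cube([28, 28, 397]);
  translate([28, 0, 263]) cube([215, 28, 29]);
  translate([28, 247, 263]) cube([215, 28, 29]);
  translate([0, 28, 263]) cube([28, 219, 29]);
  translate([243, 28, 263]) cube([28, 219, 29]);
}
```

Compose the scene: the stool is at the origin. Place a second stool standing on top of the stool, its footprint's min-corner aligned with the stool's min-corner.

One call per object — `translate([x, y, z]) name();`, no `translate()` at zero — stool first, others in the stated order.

stool();
translate([0, 0, 424]) stool_2();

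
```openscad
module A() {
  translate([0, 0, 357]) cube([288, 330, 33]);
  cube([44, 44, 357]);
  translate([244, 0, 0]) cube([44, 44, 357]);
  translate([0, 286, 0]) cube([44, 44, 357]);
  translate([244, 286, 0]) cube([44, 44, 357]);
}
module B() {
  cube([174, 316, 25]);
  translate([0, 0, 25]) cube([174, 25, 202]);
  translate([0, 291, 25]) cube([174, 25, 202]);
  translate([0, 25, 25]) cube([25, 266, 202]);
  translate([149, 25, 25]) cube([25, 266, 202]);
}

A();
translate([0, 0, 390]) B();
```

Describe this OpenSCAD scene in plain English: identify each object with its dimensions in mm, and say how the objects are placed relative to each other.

A is a four-legged stool. The seat is 288×330 mm, 33 mm thick, top at z = 390 mm. It stands on four square legs, each 44×44 mm in cross-section, from z = 0 to the seat underside, each flush with a corner of the seat.

B is an open-topped rectangular box: outside dimensions 174×316×227 mm, with a uniform wall and base thickness of 25 mm. The base is a full 174×316 slab on the floor; four walls sit on top of the base. The front and back walls (the −y and +y sides) span the full width; the two side walls fit between them.

The open box is on top of the stool.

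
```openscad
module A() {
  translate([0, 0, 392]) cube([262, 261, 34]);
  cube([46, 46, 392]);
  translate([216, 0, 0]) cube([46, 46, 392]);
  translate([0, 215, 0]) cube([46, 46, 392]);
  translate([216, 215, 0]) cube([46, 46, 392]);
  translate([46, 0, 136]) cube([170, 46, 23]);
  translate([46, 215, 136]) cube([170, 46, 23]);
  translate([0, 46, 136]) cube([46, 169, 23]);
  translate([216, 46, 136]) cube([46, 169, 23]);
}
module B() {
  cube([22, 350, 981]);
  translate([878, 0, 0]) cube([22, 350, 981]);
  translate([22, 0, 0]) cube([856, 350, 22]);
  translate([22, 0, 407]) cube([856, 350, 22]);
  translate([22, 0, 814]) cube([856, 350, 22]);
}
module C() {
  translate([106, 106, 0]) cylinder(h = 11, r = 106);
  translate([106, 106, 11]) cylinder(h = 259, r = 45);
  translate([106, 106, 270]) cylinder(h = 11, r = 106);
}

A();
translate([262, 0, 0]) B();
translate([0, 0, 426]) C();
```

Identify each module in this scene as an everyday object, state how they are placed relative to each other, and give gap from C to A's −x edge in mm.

A is a stool. B is a bookshelf. C is a spool. The bookshelf is against the stool's +x side, with their −y faces flush. The spool is on top of the stool. The gap from the spool to the stool's −x edge is 0 mm.

The spool's min-x is at 0; the stool's min-x is 0; gap = 0 mm.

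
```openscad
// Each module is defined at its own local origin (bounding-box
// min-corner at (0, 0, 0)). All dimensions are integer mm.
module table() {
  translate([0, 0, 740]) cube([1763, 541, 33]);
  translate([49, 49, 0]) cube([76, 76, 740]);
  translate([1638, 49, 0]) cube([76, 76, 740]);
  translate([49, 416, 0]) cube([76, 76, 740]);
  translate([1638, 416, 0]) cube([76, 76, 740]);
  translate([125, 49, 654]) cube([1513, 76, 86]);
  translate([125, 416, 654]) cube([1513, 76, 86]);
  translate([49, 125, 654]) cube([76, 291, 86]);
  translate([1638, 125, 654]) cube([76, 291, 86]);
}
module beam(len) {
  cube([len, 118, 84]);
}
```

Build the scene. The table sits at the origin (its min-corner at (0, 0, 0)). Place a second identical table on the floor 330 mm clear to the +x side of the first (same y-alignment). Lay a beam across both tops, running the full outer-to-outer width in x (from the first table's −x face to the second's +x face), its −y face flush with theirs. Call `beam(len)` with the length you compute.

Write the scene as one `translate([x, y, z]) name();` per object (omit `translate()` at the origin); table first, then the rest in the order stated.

table();
translate([2093, 0, 0]) table();
translate([0, 0, 773]) beam(3856);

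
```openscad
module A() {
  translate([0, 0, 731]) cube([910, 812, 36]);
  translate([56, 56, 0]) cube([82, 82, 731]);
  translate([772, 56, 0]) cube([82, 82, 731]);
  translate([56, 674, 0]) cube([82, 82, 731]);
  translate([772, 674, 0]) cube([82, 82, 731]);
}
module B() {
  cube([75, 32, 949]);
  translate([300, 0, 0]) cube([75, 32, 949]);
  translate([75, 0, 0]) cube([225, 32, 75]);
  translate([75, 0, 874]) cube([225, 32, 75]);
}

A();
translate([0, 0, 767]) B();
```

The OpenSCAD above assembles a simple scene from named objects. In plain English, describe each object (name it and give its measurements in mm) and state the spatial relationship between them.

A is a table with a 910×812 mm rectangular top, 36 mm thick, top surface at z = 767 mm, supported by four 82×82 mm square legs, each inset 56 mm from the nearest pair of top edges, running from the floor.

B is a picture frame with a 225×799 mm rectangular opening (x by z) and a uniform 75 mm border on every side. Frame depth is 32 mm along y. It is built from two vertical stiles running the full outside height and two horizontal rails spanning the gap between the stiles.

The picture frame is on top of the table.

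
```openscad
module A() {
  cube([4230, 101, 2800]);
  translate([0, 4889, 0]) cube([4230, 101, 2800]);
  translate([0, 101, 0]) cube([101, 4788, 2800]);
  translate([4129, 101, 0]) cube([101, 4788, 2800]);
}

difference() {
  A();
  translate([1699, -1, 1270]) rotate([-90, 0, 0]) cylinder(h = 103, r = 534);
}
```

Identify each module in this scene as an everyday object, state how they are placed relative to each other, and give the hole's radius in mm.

The subtracted cylinder has r = 534 mm.

A is a house frame. The house frame has a circular hole through its front wall. The hole's radius is 534 mm.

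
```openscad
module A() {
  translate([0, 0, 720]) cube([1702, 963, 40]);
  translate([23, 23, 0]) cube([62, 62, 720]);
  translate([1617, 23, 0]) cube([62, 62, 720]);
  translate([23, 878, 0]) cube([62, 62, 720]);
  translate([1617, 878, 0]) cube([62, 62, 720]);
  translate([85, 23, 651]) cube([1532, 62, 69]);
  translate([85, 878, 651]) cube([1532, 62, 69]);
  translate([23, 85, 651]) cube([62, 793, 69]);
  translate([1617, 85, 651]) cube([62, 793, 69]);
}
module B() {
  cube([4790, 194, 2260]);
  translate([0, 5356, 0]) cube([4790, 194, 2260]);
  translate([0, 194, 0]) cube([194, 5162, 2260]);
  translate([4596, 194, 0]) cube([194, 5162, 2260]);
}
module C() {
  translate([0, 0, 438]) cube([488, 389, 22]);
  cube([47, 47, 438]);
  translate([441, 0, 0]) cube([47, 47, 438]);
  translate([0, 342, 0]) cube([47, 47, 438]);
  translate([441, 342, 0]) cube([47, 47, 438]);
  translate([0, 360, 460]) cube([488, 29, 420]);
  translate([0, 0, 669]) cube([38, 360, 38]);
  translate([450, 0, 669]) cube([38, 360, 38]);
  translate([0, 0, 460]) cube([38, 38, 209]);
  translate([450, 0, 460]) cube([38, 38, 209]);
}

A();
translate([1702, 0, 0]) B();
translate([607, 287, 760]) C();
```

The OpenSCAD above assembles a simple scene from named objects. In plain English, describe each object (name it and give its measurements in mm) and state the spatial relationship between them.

A is a table: top 1702 mm (x) × 963 mm (y), 40 mm thick, upper face at z = 760 mm, on four 62×62 mm square legs, each inset 23 mm from the nearest pair of top edges, running from z = 0 to the bottom of the top. Four apron rails, 62 mm thick and 69 mm tall, run between adjacent legs with their top edges flush with the underside of the top and their outer faces flush with the legs' outer faces.

B is a box-shaped house frame (walls only): outside footprint 4790×5550 mm, wall height 2260 mm, wall thickness 194 mm. The two y-facing walls run the full x-width; the two x-facing walls fit between the inner faces of the y-facing walls.

C is a chair. The seat is a 488×389×22 mm slab with its top at z = 460 mm, on four 47×47 mm corner legs (flush with the seat edges, standing on z = 0). A flat backrest 29 mm thick, 420 mm tall, spans the full seat width and rises from the seat top along its +y edge, rear face flush with the rear of the seat. Two armrests of 38×38 mm section run along each side from the seat's front edge to the front of the backrest, top faces 247 mm above the seat top and outer faces flush with the seat's x-edges; a 38×38 mm post under the front of each armrest stands on the seat at the front corner.

The house frame is against the table's +x side, with their −y faces flush. The chair is on top of the table, centred.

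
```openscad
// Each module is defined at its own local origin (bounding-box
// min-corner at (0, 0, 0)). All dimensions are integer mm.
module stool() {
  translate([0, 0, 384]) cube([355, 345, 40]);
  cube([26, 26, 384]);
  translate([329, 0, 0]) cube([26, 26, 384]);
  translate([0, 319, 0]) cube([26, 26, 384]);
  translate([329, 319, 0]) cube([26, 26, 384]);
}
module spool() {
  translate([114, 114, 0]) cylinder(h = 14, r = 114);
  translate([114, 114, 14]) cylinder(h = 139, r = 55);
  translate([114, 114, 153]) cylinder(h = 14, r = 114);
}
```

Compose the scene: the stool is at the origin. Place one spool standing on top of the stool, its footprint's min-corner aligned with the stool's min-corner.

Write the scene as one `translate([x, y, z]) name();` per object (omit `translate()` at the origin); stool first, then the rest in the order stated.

stool();
translate([0, 0, 424]) spool();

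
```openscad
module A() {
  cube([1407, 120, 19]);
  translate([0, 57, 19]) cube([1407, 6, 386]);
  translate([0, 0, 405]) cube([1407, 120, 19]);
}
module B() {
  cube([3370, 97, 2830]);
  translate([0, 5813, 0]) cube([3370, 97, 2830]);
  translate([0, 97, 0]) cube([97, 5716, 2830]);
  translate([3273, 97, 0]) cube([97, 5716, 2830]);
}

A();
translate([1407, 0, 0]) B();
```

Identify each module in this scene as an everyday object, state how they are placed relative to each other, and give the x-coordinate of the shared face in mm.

A is an I-beam. B is a house frame. The house frame is against the I-beam's +x side, with their −y faces flush. The x-coordinate of the shared face is 1407 mm.

The I-beam's +x face and the house frame's −x face are both at x = 1407 mm.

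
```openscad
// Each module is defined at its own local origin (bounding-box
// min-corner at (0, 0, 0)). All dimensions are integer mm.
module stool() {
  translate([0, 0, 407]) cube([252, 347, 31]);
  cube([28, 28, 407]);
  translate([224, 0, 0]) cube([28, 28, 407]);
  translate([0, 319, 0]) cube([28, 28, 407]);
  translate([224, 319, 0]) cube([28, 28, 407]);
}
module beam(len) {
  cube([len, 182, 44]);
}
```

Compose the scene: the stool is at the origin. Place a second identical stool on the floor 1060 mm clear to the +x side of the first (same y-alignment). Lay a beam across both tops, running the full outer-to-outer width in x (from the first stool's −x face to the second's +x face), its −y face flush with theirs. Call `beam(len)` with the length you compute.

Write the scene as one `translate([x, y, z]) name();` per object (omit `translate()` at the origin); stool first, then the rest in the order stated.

stool();
translate([1312, 0, 0]) stool();
translate([0, 0, 438]) beam(1564);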